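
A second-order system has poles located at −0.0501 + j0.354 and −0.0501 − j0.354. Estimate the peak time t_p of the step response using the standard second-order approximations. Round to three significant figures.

t_p = π/ω_d with ω_d = 0.354 (the imaginary part), so t_p = 8.87 s.

t_p ≈ 8.87 s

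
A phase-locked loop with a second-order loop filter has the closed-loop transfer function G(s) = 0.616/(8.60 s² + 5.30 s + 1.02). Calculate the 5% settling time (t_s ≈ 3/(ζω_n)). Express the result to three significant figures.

t_s ≈ 9.74 s

Dividing through by 8.60: denominator becomes s² + 0.6163 s + 0.1186.
So ω_n = √0.1186 = 0.344 rad/s and ζ = 0.6163/(2·0.344) = 0.895.
t_s ≈ 3/(ζω_n) = 9.74 s.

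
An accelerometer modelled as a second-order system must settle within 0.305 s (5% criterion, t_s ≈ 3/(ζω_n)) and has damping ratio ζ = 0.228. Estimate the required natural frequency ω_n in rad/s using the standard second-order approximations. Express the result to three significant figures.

Rearranging t_s ≈ 3/(ζω_n) gives ω_n = 3/(ζ·t_s) = 3/(0.228 × 0.305) = 43.1 rad/s.

ω_n ≈ 43.1 rad/s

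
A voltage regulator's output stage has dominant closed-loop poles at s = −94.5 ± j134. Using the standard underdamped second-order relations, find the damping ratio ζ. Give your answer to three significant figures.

ζ ≈ 0.576

The poles are at −σ ± jω_d with σ = 94.5 and ω_d = 134, so ω_n = √(σ²+ω_d²) = 164 rad/s and ζ = σ/ω_n = 0.576.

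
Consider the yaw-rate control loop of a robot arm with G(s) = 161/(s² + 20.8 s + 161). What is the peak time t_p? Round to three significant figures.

t_p ≈ 0.432 s

Matching coefficients with s² + 2ζω_n s + ω_n² gives ω_n² = 161 ⇒ ω_n = 12.7 rad/s, and ζ = 20.8/(2ω_n) = 0.820.
ω_d = ω_n√(1−ζ²) = 7.27 rad/s. Then t_p = π/ω_d = 0.432 s.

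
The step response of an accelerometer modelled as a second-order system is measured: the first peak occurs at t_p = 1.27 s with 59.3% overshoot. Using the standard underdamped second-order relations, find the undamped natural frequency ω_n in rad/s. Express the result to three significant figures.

ω_n ≈ 2.51 rad/s

ζ from %OS: ζ = |ln 0.593|/√(π²+ln²0.593) = 0.164.
t_p = π/ω_d ⇒ ω_d = 2.47 rad/s; then ω_n = ω_d/√(1−ζ²) = 2.51 rad/s.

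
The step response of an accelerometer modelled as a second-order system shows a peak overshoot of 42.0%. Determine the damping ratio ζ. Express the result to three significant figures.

ζ = −ln(OS)/√(π² + (ln OS)²). With OS = 0.420, ln OS = −0.8675 and ζ = 0.8675/3.259 = 0.266.

ζ ≈ 0.266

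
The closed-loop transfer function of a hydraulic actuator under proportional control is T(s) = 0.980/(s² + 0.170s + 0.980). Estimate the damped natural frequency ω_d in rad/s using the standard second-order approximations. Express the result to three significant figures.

ω_n = √0.980 = 0.990 rad/s; ζ = 0.170/(2·0.990) = 0.0859.
ω_d = 0.990·√(1 − 0.0859²) = 0.986 rad/s.

ω_d ≈ 0.986 rad/s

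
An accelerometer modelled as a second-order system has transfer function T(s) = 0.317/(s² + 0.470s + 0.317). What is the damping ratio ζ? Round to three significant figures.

ζ ≈ 0.417

ω_n = √0.317 = 0.563 rad/s; ζ = 0.470/(2·0.563) = 0.417.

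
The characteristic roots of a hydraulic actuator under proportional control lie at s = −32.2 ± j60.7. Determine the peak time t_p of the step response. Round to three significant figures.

t_p ≈ 0.0518 s

t_p = π/ω_d with ω_d = 60.7 (the imaginary part), so t_p = 0.0518 s.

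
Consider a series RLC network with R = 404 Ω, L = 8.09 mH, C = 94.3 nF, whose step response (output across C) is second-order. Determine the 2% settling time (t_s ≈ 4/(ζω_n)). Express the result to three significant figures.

t_s ≈ 0.000160 s

For a series RLC circuit (capacitor voltage as output), ω_n = 1/√(LC) = 1/√(8.09 mH · 94.3 nF) = 36200 rad/s.
ζ = (R/2)·√(C/L) = (404/2)·√(94.3 nF/8.09 mH) = 0.690.
t_s ≈ 4/(ζω_n) = 0.000160 s.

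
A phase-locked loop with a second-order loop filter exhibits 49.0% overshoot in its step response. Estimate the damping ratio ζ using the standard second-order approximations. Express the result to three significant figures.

ζ ≈ 0.221

Inverting the overshoot relation: ζ = |ln 0.490|/√(π² + ln²0.490) = 0.221.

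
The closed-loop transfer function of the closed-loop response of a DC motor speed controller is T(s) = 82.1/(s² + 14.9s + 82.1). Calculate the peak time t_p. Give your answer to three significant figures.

t_p ≈ 0.609 s

Matching coefficients with s² + 2ζω_n s + ω_n² gives ω_n² = 82.1 ⇒ ω_n = 9.06 rad/s, and ζ = 14.9/(2ω_n) = 0.822.
ω_d = 9.06·√(1 − 0.822²) = 5.16 rad/s. Then t_p = π/ω_d = 0.609 s.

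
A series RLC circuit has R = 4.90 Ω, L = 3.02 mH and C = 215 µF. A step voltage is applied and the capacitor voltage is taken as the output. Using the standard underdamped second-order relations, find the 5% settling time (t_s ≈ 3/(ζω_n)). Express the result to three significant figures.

t_s ≈ 0.00370 s

For a series RLC circuit (capacitor voltage as output), ω_n = 1/√(LC) = 1/√(3.02 mH · 215 µF) = 1240 rad/s.
ζ = (R/2)·√(C/L) = (4.90/2)·√(215 µF/3.02 mH) = 0.654.
t_s ≈ 3/(ζω_n) = 0.00370 s.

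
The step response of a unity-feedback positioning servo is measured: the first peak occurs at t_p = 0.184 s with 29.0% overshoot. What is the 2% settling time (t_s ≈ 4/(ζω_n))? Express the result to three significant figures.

The overshoot fixes ζ = −ln(OS)/√(π²+ln²(OS)) = 0.367.
From t_p = π/ω_d, ω_d = π/0.184 = 17.1 rad/s, so ω_n = ω_d/√(1−ζ²) = 18.4 rad/s.
t_s ≈ 4/(ζω_n) = 4/(0.367·18.4) = 0.595 s.

t_s ≈ 0.595 s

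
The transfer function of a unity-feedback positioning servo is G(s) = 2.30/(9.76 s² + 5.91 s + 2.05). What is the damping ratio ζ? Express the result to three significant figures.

ζ ≈ 0.661

Dividing through by 9.76: denominator becomes s² + 0.6055 s + 0.2100.
So ω_n = √0.2100 = 0.458 rad/s and ζ = 0.6055/(2·0.458) = 0.661.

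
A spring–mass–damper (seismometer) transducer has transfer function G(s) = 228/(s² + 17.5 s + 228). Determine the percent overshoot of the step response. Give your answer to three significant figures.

Comparing the denominator to s² + 2ζω_n s + ω_n²: ω_n = √228 = 15.1 rad/s, and 2ζω_n = 17.5 so ζ = 17.5/(2·15.1) = 0.579.
%OS = 100 e^{−πζ/√(1−ζ²)} with ζ = 0.579 gives 10.7%.

%OS ≈ 10.7%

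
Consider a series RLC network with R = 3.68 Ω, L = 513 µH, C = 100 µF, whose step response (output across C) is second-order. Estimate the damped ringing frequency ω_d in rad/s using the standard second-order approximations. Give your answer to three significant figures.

For a series RLC circuit (capacitor voltage as output), ω_n = 1/√(LC) = 1/√(513 µH · 100 µF) = 4420 rad/s.
ζ = (R/2)·√(C/L) = (3.68/2)·√(100 µF/513 µH) = 0.812.
ω_d = ω_n√(1−ζ²) = 2570 rad/s.

ω_d ≈ 2570 rad/s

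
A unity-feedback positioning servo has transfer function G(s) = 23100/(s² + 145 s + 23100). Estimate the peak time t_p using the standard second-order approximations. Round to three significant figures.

t_p ≈ 0.0235 s

Matching coefficients with s² + 2ζω_n s + ω_n² gives ω_n² = 23100 ⇒ ω_n = 152 rad/s, and ζ = 145/(2ω_n) = 0.477.
ω_d = ω_n√(1−ζ²) = 134 rad/s. Then t_p = π/ω_d = 0.0235 s.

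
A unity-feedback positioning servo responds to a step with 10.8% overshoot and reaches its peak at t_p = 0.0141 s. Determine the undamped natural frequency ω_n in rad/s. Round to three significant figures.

From the overshoot, ζ = −ln(OS)/√(π²+ln²(OS)) = 0.578.
t_p = π/ω_d ⇒ ω_d = 223 rad/s; then ω_n = ω_d/√(1−ζ²) = 273 rad/s.

ω_n ≈ 273 rad/s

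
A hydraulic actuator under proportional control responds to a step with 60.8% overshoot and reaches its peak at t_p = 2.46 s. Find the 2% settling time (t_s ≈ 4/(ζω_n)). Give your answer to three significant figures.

ζ from %OS: ζ = |ln 0.608|/√(π²+ln²0.608) = 0.156.
t_p = π/ω_d ⇒ ω_d = 1.28 rad/s; then ω_n = ω_d/√(1−ζ²) = 1.29 rad/s.
t_s ≈ 4/(ζω_n) = 4/(0.156·1.29) = 19.8 s.

t_s ≈ 19.8 s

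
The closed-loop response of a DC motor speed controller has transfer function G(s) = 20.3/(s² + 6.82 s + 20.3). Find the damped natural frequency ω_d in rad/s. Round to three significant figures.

ω_d ≈ 2.94 rad/s

ω_n = √20.3 = 4.51 rad/s; ζ = 6.82/(2·4.51) = 0.757.
ω_d = 4.51·√(1 − 0.757²) = 2.94 rad/s.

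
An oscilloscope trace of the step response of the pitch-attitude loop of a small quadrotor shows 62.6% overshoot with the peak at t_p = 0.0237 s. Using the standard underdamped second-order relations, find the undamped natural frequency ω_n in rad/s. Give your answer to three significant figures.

ω_n ≈ 134 rad/s

From the overshoot, ζ = −ln(OS)/√(π²+ln²(OS)) = 0.147.
From t_p = π/ω_d, ω_d = π/0.0237 = 133 rad/s, so ω_n = ω_d/√(1−ζ²) = 134 rad/s.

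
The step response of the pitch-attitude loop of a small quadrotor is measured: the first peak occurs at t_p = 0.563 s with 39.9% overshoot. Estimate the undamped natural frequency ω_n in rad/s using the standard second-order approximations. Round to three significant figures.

ω_n ≈ 5.81 rad/s

From the overshoot, ζ = −ln(OS)/√(π²+ln²(OS)) = 0.281.
t_p = π/ω_d ⇒ ω_d = 5.58 rad/s; then ω_n = ω_d/√(1−ζ²) = 5.81 rad/s.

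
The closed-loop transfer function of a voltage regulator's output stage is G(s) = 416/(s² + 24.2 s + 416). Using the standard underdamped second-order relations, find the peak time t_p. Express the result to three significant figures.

Comparing the denominator to s² + 2ζω_n s + ω_n²: ω_n = √416 = 20.4 rad/s, and 2ζω_n = 24.2 so ζ = 24.2/(2·20.4) = 0.593.
The damped frequency ω_d = ω_n√(1−ζ²) = 16.4 rad/s. Then t_p = π/ω_d = 0.191 s.

t_p ≈ 0.191 s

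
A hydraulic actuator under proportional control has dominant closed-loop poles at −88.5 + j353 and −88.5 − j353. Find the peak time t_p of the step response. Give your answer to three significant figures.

t_p ≈ 0.00890 s

t_p = π/ω_d with ω_d = 353 (the imaginary part), so t_p = 0.00890 s.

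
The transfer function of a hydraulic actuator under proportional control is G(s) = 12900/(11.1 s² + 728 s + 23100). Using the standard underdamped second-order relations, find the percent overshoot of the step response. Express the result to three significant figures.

%OS ≈ 3.88%

Dividing through by 11.1: denominator becomes s² + 65.59 s + 2081.
So ω_n = √2081 = 45.6 rad/s and ζ = 65.59/(2·45.6) = 0.719.
Overshoot: exp(−π·0.719/√(1−0.719²)) = 0.0388, i.e. 3.88%.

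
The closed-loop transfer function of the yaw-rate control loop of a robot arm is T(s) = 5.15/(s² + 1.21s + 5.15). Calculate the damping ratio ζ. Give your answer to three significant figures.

Matching coefficients with s² + 2ζω_n s + ω_n² gives ω_n² = 5.15 ⇒ ω_n = 2.27 rad/s, and ζ = 1.21/(2ω_n) = 0.267.

ζ ≈ 0.267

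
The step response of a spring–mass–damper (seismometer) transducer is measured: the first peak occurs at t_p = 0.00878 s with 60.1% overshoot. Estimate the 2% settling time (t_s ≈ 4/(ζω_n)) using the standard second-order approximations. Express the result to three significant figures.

ζ from %OS: ζ = |ln 0.601|/√(π²+ln²0.601) = 0.160.
From t_p = π/ω_d, ω_d = π/0.00878 = 358 rad/s, so ω_n = ω_d/√(1−ζ²) = 362 rad/s.
t_s ≈ 4/(ζω_n) = 4/(0.160·362) = 0.0690 s.

t_s ≈ 0.0690 s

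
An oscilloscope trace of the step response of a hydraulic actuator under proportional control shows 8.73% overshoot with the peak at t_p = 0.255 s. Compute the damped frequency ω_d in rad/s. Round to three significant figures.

ω_d ≈ 12.3 rad/s

t_p = π/ω_d, so ω_d = π/0.255 = 12.3 rad/s.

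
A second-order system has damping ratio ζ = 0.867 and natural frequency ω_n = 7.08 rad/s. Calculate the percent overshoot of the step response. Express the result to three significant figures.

For an underdamped second-order system, %OS = 100·exp(−πζ/√(1−ζ²)).
πζ/√(1−ζ²) = π·0.867/√(1−0.752) = 5.466, so %OS = 100·e^(−5.466) = 0.423%.

%OS ≈ 0.423%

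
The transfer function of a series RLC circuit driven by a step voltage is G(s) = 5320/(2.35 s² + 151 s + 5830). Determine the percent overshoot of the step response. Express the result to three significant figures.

%OS ≈ 7.05%

Dividing through by 2.35: denominator becomes s² + 64.26 s + 2481.
So ω_n = √2481 = 49.8 rad/s and ζ = 64.26/(2·49.8) = 0.645.
Overshoot: exp(−π·0.645/√(1−0.645²)) = 0.0705, i.e. 7.05%.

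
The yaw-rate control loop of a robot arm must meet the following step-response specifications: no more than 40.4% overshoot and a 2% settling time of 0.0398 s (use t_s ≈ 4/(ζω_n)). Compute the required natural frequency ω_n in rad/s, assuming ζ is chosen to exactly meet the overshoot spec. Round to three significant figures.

ω_n ≈ 363 rad/s

Inverting the overshoot relation: ζ = |ln 0.404|/√(π² + ln²0.404) = 0.277.
Then ω_n = 4/(ζ t_s) = 4/(0.277 × 0.0398) = 363 rad/s.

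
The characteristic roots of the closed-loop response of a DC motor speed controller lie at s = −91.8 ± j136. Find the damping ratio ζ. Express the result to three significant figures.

With σ = 91.8, ω_d = 136: ω_n = √(σ²+ω_d²) = 164 rad/s, ζ = σ/ω_n = 0.559.

ζ ≈ 0.559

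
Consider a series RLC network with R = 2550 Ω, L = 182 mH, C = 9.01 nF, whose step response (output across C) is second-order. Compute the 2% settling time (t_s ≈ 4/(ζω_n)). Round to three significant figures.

For a series RLC circuit (capacitor voltage as output), ω_n = 1/√(LC) = 1/√(182 mH · 9.01 nF) = 24700 rad/s.
ζ = (R/2)·√(C/L) = (2550/2)·√(9.01 nF/182 mH) = 0.284.
t_s ≈ 4/(ζω_n) = 0.000571 s.

t_s ≈ 0.000571 s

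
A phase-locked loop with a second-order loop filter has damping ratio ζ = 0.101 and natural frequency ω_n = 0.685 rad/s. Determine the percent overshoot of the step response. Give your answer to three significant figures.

For an underdamped second-order system, %OS = 100·exp(−πζ/√(1−ζ²)).
πζ/√(1−ζ²) = π·0.101/√(1−0.0102) = 0.3189, so %OS = 100·e^(−0.3189) = 72.7%.

%OS ≈ 72.7%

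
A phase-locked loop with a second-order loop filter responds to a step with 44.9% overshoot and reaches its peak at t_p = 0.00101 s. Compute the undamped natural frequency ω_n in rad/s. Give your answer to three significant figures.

From the overshoot, ζ = −ln(OS)/√(π²+ln²(OS)) = 0.247.
From t_p = π/ω_d, ω_d = π/0.00101 = 3110 rad/s, so ω_n = ω_d/√(1−ζ²) = 3210 rad/s.

ω_n ≈ 3210 rad/s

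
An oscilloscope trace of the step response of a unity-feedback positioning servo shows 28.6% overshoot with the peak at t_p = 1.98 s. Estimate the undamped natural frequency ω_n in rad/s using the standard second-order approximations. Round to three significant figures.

ζ from %OS: ζ = |ln 0.286|/√(π²+ln²0.286) = 0.370.
From t_p = π/ω_d, ω_d = π/1.98 = 1.59 rad/s, so ω_n = ω_d/√(1−ζ²) = 1.71 rad/s.

ω_n ≈ 1.71 rad/s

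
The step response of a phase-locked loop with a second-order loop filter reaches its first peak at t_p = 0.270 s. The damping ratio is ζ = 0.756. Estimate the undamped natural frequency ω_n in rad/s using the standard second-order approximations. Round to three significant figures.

ω_n ≈ 17.8 rad/s

Peak time t_p = π/ω_d, so ω_d = π/t_p = π/0.270 = 11.6 rad/s.
ω_n = ω_d/√(1−ζ²) = 11.6/√0.428 = 17.8 rad/s.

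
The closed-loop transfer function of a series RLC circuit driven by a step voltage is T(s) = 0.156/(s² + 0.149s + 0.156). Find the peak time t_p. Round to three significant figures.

t_p ≈ 8.10 s

Matching coefficients with s² + 2ζω_n s + ω_n² gives ω_n² = 0.156 ⇒ ω_n = 0.395 rad/s, and ζ = 0.149/(2ω_n) = 0.189.
ω_d = 0.395·√(1 − 0.189²) = 0.388 rad/s. Then t_p = π/ω_d = 8.10 s.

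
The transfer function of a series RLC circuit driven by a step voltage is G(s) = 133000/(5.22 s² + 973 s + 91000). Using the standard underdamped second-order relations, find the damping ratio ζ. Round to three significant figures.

ζ ≈ 0.706

Dividing through by 5.22: denominator becomes s² + 186.4 s + 17430.
So ω_n = √17430 = 132 rad/s and ζ = 186.4/(2·132) = 0.706.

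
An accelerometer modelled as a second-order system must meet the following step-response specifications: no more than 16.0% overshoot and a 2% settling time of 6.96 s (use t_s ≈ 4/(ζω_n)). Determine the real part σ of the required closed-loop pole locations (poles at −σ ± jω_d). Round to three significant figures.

σ ≈ 0.575

The settling-time spec alone fixes σ = ζω_n = 4/t_s = 4/6.96 = 0.575.
(Overshoot then fixes ζ = 0.504 and hence ω_d = σ·√(1−ζ²)/ζ = 0.985 rad/s.)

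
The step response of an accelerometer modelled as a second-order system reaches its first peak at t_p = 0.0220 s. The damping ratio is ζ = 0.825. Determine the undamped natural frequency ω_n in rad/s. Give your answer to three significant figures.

ω_n ≈ 253 rad/s

Peak time t_p = π/ω_d, so ω_d = π/t_p = π/0.0220 = 143 rad/s.
ω_n = ω_d/√(1−ζ²) = 143/√0.319 = 253 rad/s.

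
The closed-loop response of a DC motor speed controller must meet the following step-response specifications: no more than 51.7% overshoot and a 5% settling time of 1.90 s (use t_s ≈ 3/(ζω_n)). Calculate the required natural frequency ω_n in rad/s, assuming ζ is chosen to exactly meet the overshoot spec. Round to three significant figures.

Inverting the overshoot relation: ζ = |ln 0.517|/√(π² + ln²0.517) = 0.206.
Then ω_n = 3/(ζ t_s) = 3/(0.206 × 1.90) = 7.68 rad/s.

ω_n ≈ 7.68 rad/s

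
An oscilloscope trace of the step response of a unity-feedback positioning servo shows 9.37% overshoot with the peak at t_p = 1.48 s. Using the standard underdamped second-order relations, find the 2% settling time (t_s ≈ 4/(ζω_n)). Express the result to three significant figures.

From the overshoot, ζ = −ln(OS)/√(π²+ln²(OS)) = 0.602.
t_p = π/ω_d ⇒ ω_d = 2.12 rad/s; then ω_n = ω_d/√(1−ζ²) = 2.66 rad/s.
t_s ≈ 4/(ζω_n) = 4/(0.602·2.66) = 2.50 s.

t_s ≈ 2.50 s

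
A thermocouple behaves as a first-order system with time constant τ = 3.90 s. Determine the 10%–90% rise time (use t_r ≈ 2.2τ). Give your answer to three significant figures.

t_r ≈ 2.2τ = 8.58 s.

t_r ≈ 8.58 s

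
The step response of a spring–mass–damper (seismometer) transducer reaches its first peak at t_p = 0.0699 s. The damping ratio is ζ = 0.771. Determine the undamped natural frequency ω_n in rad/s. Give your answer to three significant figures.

Peak time t_p = π/ω_d, so ω_d = π/t_p = π/0.0699 = 44.9 rad/s.
ω_n = ω_d/√(1−ζ²) = 44.9/√0.406 = 70.6 rad/s.

ω_n ≈ 70.6 rad/s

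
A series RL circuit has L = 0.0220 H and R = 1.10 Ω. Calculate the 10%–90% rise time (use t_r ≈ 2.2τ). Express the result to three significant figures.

t_r ≈ 0.0440 s

τ = L/R = 0.0220/1.10 = 0.0200 s.
t_r ≈ 2.2τ = 0.0440 s.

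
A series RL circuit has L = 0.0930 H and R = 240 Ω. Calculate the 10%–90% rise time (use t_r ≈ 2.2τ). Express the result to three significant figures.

t_r ≈ 0.000853 s

τ = L/R = 0.0930/240 = 0.000387 s.
t_r ≈ 2.2τ = 0.000853 s.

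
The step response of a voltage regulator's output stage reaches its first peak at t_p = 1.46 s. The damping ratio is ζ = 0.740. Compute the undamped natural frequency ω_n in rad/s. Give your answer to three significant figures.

Peak time t_p = π/ω_d, so ω_d = π/t_p = π/1.46 = 2.15 rad/s.
ω_n = ω_d/√(1−ζ²) = 2.15/√0.452 = 3.20 rad/s.

ω_n ≈ 3.20 rad/s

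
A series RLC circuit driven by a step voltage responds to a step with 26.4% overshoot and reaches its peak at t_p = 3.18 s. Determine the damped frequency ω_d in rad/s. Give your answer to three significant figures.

t_p = π/ω_d, so ω_d = π/3.18 = 0.988 rad/s.

ω_d ≈ 0.988 rad/s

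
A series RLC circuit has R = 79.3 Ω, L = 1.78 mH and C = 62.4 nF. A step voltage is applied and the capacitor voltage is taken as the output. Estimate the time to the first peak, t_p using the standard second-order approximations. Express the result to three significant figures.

For a series RLC circuit (capacitor voltage as output), ω_n = 1/√(LC) = 1/√(1.78 mH · 62.4 nF) = 94900 rad/s.
ζ = (R/2)·√(C/L) = (79.3/2)·√(62.4 nF/1.78 mH) = 0.235.
The damped frequency ω_d = ω_n√(1−ζ²) = 92200 rad/s. t_p = π/ω_d = 0.0000341 s.

t_p ≈ 0.0000341 s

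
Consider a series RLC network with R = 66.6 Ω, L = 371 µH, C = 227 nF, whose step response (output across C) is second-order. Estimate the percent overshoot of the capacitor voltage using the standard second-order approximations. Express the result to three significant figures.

%OS ≈ 1.04%

For a series RLC circuit (capacitor voltage as output), ω_n = 1/√(LC) = 1/√(371 µH · 227 nF) = 109000 rad/s.
ζ = (R/2)·√(C/L) = (66.6/2)·√(227 nF/371 µH) = 0.824.
Overshoot: exp(−π·0.824/√(1−0.824²)) = 0.0104, i.e. 1.04%.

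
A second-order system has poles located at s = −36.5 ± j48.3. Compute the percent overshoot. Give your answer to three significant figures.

%OS ≈ 9.31%

With σ = 36.5, ω_d = 48.3: ω_n = √(σ²+ω_d²) = 60.5 rad/s, ζ = σ/ω_n = 0.603.
Overshoot: exp(−π·0.603/√(1−0.603²)) = 0.0931, i.e. 9.31%.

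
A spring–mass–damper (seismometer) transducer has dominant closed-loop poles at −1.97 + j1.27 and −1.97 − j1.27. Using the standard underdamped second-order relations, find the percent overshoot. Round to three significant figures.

The poles are at −σ ± jω_d with σ = 1.97 and ω_d = 1.27, so ω_n = √(σ²+ω_d²) = 2.34 rad/s and ζ = σ/ω_n = 0.840.
%OS = 100 e^{−πζ/√(1−ζ²)} with ζ = 0.840 gives 0.765%.

%OS ≈ 0.765%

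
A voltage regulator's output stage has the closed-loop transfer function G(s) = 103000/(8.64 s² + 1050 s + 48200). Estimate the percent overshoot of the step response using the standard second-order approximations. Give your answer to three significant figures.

%OS ≈ 1.23%

Dividing through by 8.64: denominator becomes s² + 121.5 s + 5579.
So ω_n = √5579 = 74.7 rad/s and ζ = 121.5/(2·74.7) = 0.814.
%OS = 100 e^{−πζ/√(1−ζ²)} with ζ = 0.814 gives 1.23%.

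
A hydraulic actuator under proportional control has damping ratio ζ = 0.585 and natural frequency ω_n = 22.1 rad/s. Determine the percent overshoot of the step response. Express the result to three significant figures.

For an underdamped second-order system, %OS = 100·exp(−πζ/√(1−ζ²)).
πζ/√(1−ζ²) = π·0.585/√(1−0.342) = 2.266, so %OS = 100·e^(−2.266) = 10.4%.

%OS ≈ 10.4%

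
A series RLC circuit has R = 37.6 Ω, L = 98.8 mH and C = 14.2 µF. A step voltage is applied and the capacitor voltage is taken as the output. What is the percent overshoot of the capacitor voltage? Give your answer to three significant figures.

%OS ≈ 48.3%

For a series RLC circuit (capacitor voltage as output), ω_n = 1/√(LC) = 1/√(98.8 mH · 14.2 µF) = 844 rad/s.
ζ = (R/2)·√(C/L) = (37.6/2)·√(14.2 µF/98.8 mH) = 0.225.
%OS = 100·exp(−πζ/√(1−ζ²)) = 48.3%.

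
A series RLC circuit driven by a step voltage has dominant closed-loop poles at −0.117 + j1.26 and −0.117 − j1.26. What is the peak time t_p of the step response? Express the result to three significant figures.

t_p ≈ 2.49 s

t_p = π/ω_d with ω_d = 1.26 (the imaginary part), so t_p = 2.49 s.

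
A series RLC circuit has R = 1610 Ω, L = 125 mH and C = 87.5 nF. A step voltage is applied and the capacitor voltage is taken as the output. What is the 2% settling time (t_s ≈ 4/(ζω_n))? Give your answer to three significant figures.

For a series RLC circuit (capacitor voltage as output), ω_n = 1/√(LC) = 1/√(125 mH · 87.5 nF) = 9560 rad/s.
ζ = (R/2)·√(C/L) = (1610/2)·√(87.5 nF/125 mH) = 0.674.
t_s ≈ 4/(ζω_n) = 0.000621 s.

t_s ≈ 0.000621 s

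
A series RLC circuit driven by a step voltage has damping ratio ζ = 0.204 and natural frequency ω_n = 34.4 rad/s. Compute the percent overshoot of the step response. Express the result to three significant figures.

For an underdamped second-order system, %OS = 100·exp(−πζ/√(1−ζ²)).
πζ/√(1−ζ²) = π·0.204/√(1−0.0416) = 0.6547, so %OS = 100·e^(−0.6547) = 52.0%.

%OS ≈ 52.0%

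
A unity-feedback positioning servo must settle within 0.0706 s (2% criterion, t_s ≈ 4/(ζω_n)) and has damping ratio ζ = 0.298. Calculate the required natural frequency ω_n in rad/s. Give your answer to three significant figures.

Rearranging t_s ≈ 4/(ζω_n) gives ω_n = 4/(ζ·t_s) = 4/(0.298 × 0.0706) = 190 rad/s.

ω_n ≈ 190 rad/s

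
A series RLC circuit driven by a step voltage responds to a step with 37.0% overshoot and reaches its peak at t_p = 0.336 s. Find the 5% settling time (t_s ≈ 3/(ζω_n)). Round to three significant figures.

From the overshoot, ζ = −ln(OS)/√(π²+ln²(OS)) = 0.302.
From t_p = π/ω_d, ω_d = π/0.336 = 9.35 rad/s, so ω_n = ω_d/√(1−ζ²) = 9.81 rad/s.
t_s ≈ 3/(ζω_n) = 3/(0.302·9.81) = 1.01 s.

t_s ≈ 1.01 s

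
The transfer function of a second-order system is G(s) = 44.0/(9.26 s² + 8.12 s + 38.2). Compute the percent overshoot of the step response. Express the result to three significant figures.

%OS ≈ 49.9%

Dividing through by 9.26: denominator becomes s² + 0.8769 s + 4.125.
So ω_n = √4.125 = 2.03 rad/s and ζ = 0.8769/(2·2.03) = 0.216.
%OS = 100 e^{−πζ/√(1−ζ²)} with ζ = 0.216 gives 49.9%.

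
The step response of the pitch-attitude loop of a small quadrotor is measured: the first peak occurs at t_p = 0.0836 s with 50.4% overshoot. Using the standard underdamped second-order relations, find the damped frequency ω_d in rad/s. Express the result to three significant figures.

ω_d ≈ 37.6 rad/s

t_p = π/ω_d, so ω_d = π/0.0836 = 37.6 rad/s.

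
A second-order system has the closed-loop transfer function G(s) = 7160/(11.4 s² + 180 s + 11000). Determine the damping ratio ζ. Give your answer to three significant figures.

ζ ≈ 0.254

Dividing through by 11.4: denominator becomes s² + 15.79 s + 964.9.
So ω_n = √964.9 = 31.1 rad/s and ζ = 15.79/(2·31.1) = 0.254.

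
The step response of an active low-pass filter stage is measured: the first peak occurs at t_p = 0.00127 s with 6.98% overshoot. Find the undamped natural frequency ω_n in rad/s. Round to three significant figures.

ζ from %OS: ζ = |ln 0.0698|/√(π²+ln²0.0698) = 0.646.
From t_p = π/ω_d, ω_d = π/0.00127 = 2470 rad/s, so ω_n = ω_d/√(1−ζ²) = 3240 rad/s.

ω_n ≈ 3240 rad/s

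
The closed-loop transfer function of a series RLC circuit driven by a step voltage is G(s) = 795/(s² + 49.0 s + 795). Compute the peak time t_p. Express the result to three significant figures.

t_p ≈ 0.225 s

Comparing the denominator to s² + 2ζω_n s + ω_n²: ω_n = √795 = 28.2 rad/s, and 2ζω_n = 49.0 so ζ = 49.0/(2·28.2) = 0.869.
The damped frequency ω_d = ω_n√(1−ζ²) = 14.0 rad/s. Then t_p = π/ω_d = 0.225 s.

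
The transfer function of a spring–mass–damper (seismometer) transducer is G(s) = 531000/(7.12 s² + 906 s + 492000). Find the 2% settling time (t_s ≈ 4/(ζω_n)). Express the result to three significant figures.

t_s ≈ 0.0629 s

Dividing through by 7.12: denominator becomes s² + 127.2 s + 69100.
So ω_n = √69100 = 263 rad/s and ζ = 127.2/(2·263) = 0.242.
t_s ≈ 4/(ζω_n) = 0.0629 s.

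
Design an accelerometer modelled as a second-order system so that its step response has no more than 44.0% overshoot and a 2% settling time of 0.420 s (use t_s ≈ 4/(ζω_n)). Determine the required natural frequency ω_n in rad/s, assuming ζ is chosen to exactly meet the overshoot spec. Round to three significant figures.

ω_n ≈ 37.7 rad/s

ζ = −ln(OS)/√(π² + (ln OS)²). With OS = 0.440, ln OS = −0.8210 and ζ = 0.8210/3.247 = 0.253.
Then ω_n = 4/(ζ t_s) = 4/(0.253 × 0.420) = 37.7 rad/s.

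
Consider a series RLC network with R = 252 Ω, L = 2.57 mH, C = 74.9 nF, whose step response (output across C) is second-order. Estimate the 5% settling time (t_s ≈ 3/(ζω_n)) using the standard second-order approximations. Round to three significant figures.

For a series RLC circuit (capacitor voltage as output), ω_n = 1/√(LC) = 1/√(2.57 mH · 74.9 nF) = 72100 rad/s.
ζ = (R/2)·√(C/L) = (252/2)·√(74.9 nF/2.57 mH) = 0.680.
t_s ≈ 3/(ζω_n) = 0.0000612 s.

t_s ≈ 0.0000612 s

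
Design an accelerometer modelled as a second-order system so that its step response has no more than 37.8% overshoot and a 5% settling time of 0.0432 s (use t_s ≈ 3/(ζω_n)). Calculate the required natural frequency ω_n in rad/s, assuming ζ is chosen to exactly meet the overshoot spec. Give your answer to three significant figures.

ω_n ≈ 235 rad/s

ζ = −ln(OS)/√(π² + (ln OS)²). With OS = 0.378, ln OS = −0.9729 and ζ = 0.9729/3.289 = 0.296.
From t_s ≈ 3/(ζω_n): ω_n = 3/(ζ·t_s) = 3/(0.296·0.0432) = 235 rad/s.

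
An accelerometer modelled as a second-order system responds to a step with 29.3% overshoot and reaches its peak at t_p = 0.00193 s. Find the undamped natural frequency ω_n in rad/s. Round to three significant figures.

ω_n ≈ 1750 rad/s

From the overshoot, ζ = −ln(OS)/√(π²+ln²(OS)) = 0.364.
t_p = π/ω_d ⇒ ω_d = 1630 rad/s; then ω_n = ω_d/√(1−ζ²) = 1750 rad/s.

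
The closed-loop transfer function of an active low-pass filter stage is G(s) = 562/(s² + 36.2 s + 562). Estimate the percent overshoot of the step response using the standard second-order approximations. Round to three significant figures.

Matching coefficients with s² + 2ζω_n s + ω_n² gives ω_n² = 562 ⇒ ω_n = 23.7 rad/s, and ζ = 36.2/(2ω_n) = 0.764.
%OS = 100 e^{−πζ/√(1−ζ²)} with ζ = 0.764 gives 2.44%.

%OS ≈ 2.44%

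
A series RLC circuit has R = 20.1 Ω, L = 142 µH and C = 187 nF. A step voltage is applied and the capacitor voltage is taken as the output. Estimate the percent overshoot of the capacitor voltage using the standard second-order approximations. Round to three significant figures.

For a series RLC circuit (capacitor voltage as output), ω_n = 1/√(LC) = 1/√(142 µH · 187 nF) = 194000 rad/s.
ζ = (R/2)·√(C/L) = (20.1/2)·√(187 nF/142 µH) = 0.365.
%OS = 100 e^{−πζ/√(1−ζ²)} with ζ = 0.365 gives 29.2%.

%OS ≈ 29.2%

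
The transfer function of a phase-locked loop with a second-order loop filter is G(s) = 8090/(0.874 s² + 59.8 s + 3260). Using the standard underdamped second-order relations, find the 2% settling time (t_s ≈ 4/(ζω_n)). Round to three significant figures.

t_s ≈ 0.117 s

Dividing through by 0.874: denominator becomes s² + 68.42 s + 3730.
So ω_n = √3730 = 61.1 rad/s and ζ = 68.42/(2·61.1) = 0.560.
t_s ≈ 4/(ζω_n) = 0.117 s.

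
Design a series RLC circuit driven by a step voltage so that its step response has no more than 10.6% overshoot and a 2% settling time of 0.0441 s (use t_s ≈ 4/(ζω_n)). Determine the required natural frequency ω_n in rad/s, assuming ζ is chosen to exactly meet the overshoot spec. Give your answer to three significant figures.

ω_n ≈ 156 rad/s

From %OS = 100·exp(−πζ/√(1−ζ²)), invert to get ζ = −ln(OS)/√(π² + ln²(OS)) with OS = 0.106.
−ln 0.106 = 2.244, so ζ = 2.244/√(π² + 5.037) = 0.581.
Then ω_n = 4/(ζ t_s) = 4/(0.581 × 0.0441) = 156 rad/s.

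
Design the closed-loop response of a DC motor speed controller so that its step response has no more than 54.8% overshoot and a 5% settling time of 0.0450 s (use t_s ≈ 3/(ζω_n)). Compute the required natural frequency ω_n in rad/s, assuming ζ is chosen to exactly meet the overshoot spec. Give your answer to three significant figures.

ω_n ≈ 355 rad/s

Inverting the overshoot relation: ζ = |ln 0.548|/√(π² + ln²0.548) = 0.188.
Then ω_n = 3/(ζ t_s) = 3/(0.188 × 0.0450) = 355 rad/s.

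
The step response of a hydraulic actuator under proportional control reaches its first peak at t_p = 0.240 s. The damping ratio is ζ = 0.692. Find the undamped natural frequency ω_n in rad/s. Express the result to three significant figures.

ω_n ≈ 18.1 rad/s

Peak time t_p = π/ω_d, so ω_d = π/t_p = π/0.240 = 13.1 rad/s.
ω_n = ω_d/√(1−ζ²) = 13.1/√0.521 = 18.1 rad/s.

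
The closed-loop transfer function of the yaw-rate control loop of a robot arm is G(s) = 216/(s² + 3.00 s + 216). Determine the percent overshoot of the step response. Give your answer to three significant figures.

%OS ≈ 72.4%

Comparing the denominator to s² + 2ζω_n s + ω_n²: ω_n = √216 = 14.7 rad/s, and 2ζω_n = 3.00 so ζ = 3.00/(2·14.7) = 0.102.
%OS = 100·exp(−πζ/√(1−ζ²)) = 72.4%.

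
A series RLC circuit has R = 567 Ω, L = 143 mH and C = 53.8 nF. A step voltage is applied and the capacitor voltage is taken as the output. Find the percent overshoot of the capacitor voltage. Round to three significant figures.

For a series RLC circuit (capacitor voltage as output), ω_n = 1/√(LC) = 1/√(143 mH · 53.8 nF) = 11400 rad/s.
ζ = (R/2)·√(C/L) = (567/2)·√(53.8 nF/143 mH) = 0.174.
%OS = 100 e^{−πζ/√(1−ζ²)} with ζ = 0.174 gives 57.4%.

%OS ≈ 57.4%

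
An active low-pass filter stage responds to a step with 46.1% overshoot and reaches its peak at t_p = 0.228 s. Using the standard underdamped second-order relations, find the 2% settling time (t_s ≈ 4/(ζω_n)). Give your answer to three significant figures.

t_s ≈ 1.18 s

The overshoot fixes ζ = −ln(OS)/√(π²+ln²(OS)) = 0.239.
From t_p = π/ω_d, ω_d = π/0.228 = 13.8 rad/s, so ω_n = ω_d/√(1−ζ²) = 14.2 rad/s.
t_s ≈ 4/(ζω_n) = 4/(0.239·14.2) = 1.18 s.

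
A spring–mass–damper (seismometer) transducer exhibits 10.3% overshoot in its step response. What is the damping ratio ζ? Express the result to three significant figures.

ζ = −ln(OS)/√(π² + (ln OS)²). With OS = 0.103, ln OS = −2.273 and ζ = 2.273/3.878 = 0.586.

ζ ≈ 0.586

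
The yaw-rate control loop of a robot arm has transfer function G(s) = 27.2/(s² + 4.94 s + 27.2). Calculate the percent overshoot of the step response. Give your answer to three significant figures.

%OS ≈ 18.5%

Matching coefficients with s² + 2ζω_n s + ω_n² gives ω_n² = 27.2 ⇒ ω_n = 5.22 rad/s, and ζ = 4.94/(2ω_n) = 0.474.
%OS = 100 e^{−πζ/√(1−ζ²)} with ζ = 0.474 gives 18.5%.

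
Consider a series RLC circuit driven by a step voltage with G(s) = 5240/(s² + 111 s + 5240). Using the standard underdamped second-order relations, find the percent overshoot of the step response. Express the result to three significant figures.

%OS ≈ 2.35%

ω_n = √5240 = 72.4 rad/s; ζ = 111/(2·72.4) = 0.767.
Overshoot: exp(−π·0.767/√(1−0.767²)) = 0.0235, i.e. 2.35%.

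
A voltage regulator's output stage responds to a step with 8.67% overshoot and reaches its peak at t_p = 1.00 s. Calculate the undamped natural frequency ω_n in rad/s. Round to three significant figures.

ω_n ≈ 3.98 rad/s

ζ from %OS: ζ = |ln 0.0867|/√(π²+ln²0.0867) = 0.614.
From t_p = π/ω_d, ω_d = π/1.00 = 3.14 rad/s, so ω_n = ω_d/√(1−ζ²) = 3.98 rad/s.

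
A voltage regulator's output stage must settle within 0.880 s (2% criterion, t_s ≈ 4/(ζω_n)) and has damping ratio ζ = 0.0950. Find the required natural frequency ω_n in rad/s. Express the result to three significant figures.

ω_n ≈ 47.8 rad/s

Rearranging t_s ≈ 4/(ζω_n) gives ω_n = 4/(ζ·t_s) = 4/(0.0950 × 0.880) = 47.8 rad/s.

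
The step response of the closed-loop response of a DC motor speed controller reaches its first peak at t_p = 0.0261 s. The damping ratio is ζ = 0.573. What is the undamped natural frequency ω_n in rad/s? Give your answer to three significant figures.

ω_n ≈ 147 rad/s

Peak time t_p = π/ω_d, so ω_d = π/t_p = π/0.0261 = 120 rad/s.
ω_n = ω_d/√(1−ζ²) = 120/√0.672 = 147 rad/s.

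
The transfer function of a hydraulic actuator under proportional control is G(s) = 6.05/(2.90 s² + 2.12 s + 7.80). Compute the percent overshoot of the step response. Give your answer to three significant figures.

Dividing through by 2.90: denominator becomes s² + 0.7310 s + 2.690.
So ω_n = √2.690 = 1.64 rad/s and ζ = 0.7310/(2·1.64) = 0.223.
Overshoot: exp(−π·0.223/√(1−0.223²)) = 0.488, i.e. 48.8%.

%OS ≈ 48.8%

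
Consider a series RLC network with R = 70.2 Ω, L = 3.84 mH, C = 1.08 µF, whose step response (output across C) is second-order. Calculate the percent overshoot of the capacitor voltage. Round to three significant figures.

%OS ≈ 10.2%

For a series RLC circuit (capacitor voltage as output), ω_n = 1/√(LC) = 1/√(3.84 mH · 1.08 µF) = 15500 rad/s.
ζ = (R/2)·√(C/L) = (70.2/2)·√(1.08 µF/3.84 mH) = 0.589.
Overshoot: exp(−π·0.589/√(1−0.589²)) = 0.102, i.e. 10.2%.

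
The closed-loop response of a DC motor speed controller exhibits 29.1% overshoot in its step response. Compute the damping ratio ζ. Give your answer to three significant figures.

From %OS = 100·exp(−πζ/√(1−ζ²)), invert to get ζ = −ln(OS)/√(π² + ln²(OS)) with OS = 0.291.
−ln 0.291 = 1.234, so ζ = 1.234/√(π² + 1.524) = 0.366.

ζ ≈ 0.366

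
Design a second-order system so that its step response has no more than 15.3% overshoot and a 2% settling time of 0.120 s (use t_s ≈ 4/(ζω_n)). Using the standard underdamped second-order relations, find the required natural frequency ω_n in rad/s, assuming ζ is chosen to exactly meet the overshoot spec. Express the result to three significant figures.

ω_n ≈ 65.0 rad/s

Inverting the overshoot relation: ζ = |ln 0.153|/√(π² + ln²0.153) = 0.513.
From t_s ≈ 4/(ζω_n): ω_n = 4/(ζ·t_s) = 4/(0.513·0.120) = 65.0 rad/s.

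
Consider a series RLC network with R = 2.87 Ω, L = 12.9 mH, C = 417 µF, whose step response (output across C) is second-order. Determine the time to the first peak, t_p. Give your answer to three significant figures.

For a series RLC circuit (capacitor voltage as output), ω_n = 1/√(LC) = 1/√(12.9 mH · 417 µF) = 431 rad/s.
ζ = (R/2)·√(C/L) = (2.87/2)·√(417 µF/12.9 mH) = 0.258.
ω_d = ω_n√(1−ζ²) = 417 rad/s. t_p = π/ω_d = 0.00754 s.

t_p ≈ 0.00754 s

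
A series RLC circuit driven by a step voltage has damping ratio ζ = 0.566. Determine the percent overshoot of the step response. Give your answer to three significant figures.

For an underdamped second-order system, %OS = 100·exp(−πζ/√(1−ζ²)).
πζ/√(1−ζ²) = π·0.566/√(1−0.320) = 2.157, so %OS = 100·e^(−2.157) = 11.6%.

%OS ≈ 11.6%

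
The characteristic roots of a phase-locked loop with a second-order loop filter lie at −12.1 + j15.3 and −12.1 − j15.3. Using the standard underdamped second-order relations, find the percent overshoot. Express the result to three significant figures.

The poles are at −σ ± jω_d with σ = 12.1 and ω_d = 15.3, so ω_n = √(σ²+ω_d²) = 19.5 rad/s and ζ = σ/ω_n = 0.620.
%OS = 100·exp(−πζ/√(1−ζ²)) = 8.34%.

%OS ≈ 8.34%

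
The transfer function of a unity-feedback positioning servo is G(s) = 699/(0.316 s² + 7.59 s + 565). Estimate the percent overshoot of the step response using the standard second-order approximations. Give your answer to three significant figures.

Dividing through by 0.316: denominator becomes s² + 24.02 s + 1788.
So ω_n = √1788 = 42.3 rad/s and ζ = 24.02/(2·42.3) = 0.284.
%OS = 100·exp(−πζ/√(1−ζ²)) = 39.4%.

%OS ≈ 39.4%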